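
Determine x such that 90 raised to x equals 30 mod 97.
39

Baby-step giant-step with step n = ⌈√97⌉ = 10.
Baby steps 90^j mod 97 (j:value) for j=0..9: 0:1, 1:90, 2:49, 3:45, 4:73, 5:71, 6:85, 7:84, 8:91, 9:42.
Giant-step multiplier: 90^(-10) ≡ 90^(96-10) = 90^86 ≡ 32 (mod 97).
Giant steps γ_i = 30·32^i mod 97: γ_0=30, γ_1=87, γ_2=68, γ_3=42 (in table at j=9).
x = i·n + j = 3·10 + 9 = 39.
Check: 90^39 ≡ 30 (mod 97).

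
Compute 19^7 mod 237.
169

Repeated squaring. Binary of 7 = 111.
19^1 ≡ 19 (mod 237); 19^2 ≡ 124 (mod 237); 19^4 ≡ 208 (mod 237)
19^7 = 19^1 × 19^2 × 19^4 ≡ 169 (mod 237)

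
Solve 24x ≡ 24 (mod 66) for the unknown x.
x ≡ 1 (mod 11)

gcd(24, 66) = 6, which divides 24, so solutions exist.
Divide through by 6: 4x ≡ 4 (mod 11).
Find 4^(-1) mod 11 by the extended Euclidean algorithm:
11 = 2 × 4 + 3  ⟹  3 = (1)·11 + (-2)·4
4 = 1 × 3 + 1  ⟹  1 = (-1)·11 + (3)·4
So (3)·4 ≡ 1 (mod 11), i.e. 4^(-1) ≡ 3 (mod 11).
x ≡ 3 × 4 = 12 ≡ 1 (mod 11).
Check: 24 × 1 = 24 ≡ 24 (mod 66).
x ≡ 1 (mod 11), giving 6 solutions mod 66.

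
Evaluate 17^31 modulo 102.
17

Repeated squaring. Binary of 31 = 11111.
17^1 ≡ 17 (mod 102); 17^2 ≡ 85 (mod 102); 17^4 ≡ 85 (mod 102); 17^8 ≡ 85 (mod 102); 17^16 ≡ 85 (mod 102)
17^31 = 17^1 × 17^2 × 17^4 × 17^8 × 17^16 ≡ 17 (mod 102)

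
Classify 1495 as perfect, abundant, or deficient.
deficient

Proper divisors of 1495: sum = 1 + 5 + 13 + 23 + 65 + 115 + 299 = 521
Since 521 < 1495, 1495 is deficient.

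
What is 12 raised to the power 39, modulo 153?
126

Repeated squaring. Binary of 39 = 100111.
12^1 ≡ 12 (mod 153); 12^2 ≡ 144 (mod 153); 12^4 ≡ 81 (mod 153); 12^8 ≡ 135 (mod 153); 12^16 ≡ 18 (mod 153); 12^32 ≡ 18 (mod 153)
12^39 = 12^1 × 12^2 × 12^4 × 12^32 ≡ 126 (mod 153)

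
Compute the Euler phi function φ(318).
104

318 = 2 × 3 × 53
φ(n) = n × ∏(1 - 1/p) for each prime p dividing n
φ(318) = 318 × (1 - 1/2) × (1 - 1/3) × (1 - 1/53) = 104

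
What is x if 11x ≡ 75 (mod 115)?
x ≡ 80 (mod 115)

gcd(11, 115) = 1, which divides 75, so solutions exist.
Find 11^(-1) mod 115 by the extended Euclidean algorithm:
115 = 10 × 11 + 5  ⟹  5 = (1)·115 + (-10)·11
11 = 2 × 5 + 1  ⟹  1 = (-2)·115 + (21)·11
So (21)·11 ≡ 1 (mod 115), i.e. 11^(-1) ≡ 21 (mod 115).
x ≡ 21 × 75 = 1575 ≡ 80 (mod 115).
Check: 11 × 80 = 880 ≡ 75 (mod 115).
Unique solution: x ≡ 80 (mod 115)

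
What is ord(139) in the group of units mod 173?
43

173 is prime, so ord(139) divides φ(173) = 172.
Divisors of 172: 1, 2, 4, 43, 86, 172.
Repeated squaring: 139^1 ≡ 139, 139^2 ≡ 118, 139^4 ≡ 84, 139^8 ≡ 136, 139^16 ≡ 158, 139^32 ≡ 52, 139^64 ≡ 109, 139^128 ≡ 117 (mod 173).
Test 139^d mod 173 for each divisor d in increasing order:
139^1 ≡ 139
139^2 ≡ 118
139^4 ≡ 84
139^43 = 139^32·139^8·139^2·139^1 ≡ 1  ← first divisor giving 1
The order is 43.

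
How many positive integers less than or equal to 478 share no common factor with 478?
238

478 = 2 × 239
φ(n) = n × ∏(1 - 1/p) for each prime p dividing n
φ(478) = 478 × (1 - 1/2) × (1 - 1/239) = 238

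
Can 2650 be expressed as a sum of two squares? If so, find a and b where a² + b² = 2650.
7² + 51² (a=7, b=51)

Factorization: 2650 = 2 × 5^2 × 53
By Fermat: n is sum of two squares iff every prime p ≡ 3 (mod 4) appears to even power.
All primes ≡ 3 (mod 4) appear to even power.
Search a = 0, 1, 2, … for 2650 - a² a perfect square: first hit at a = 7: 2650 - 49 = 2601 = 51².
2650 = 7² + 51² = 49 + 2601 ✓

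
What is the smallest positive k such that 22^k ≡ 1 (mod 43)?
14

43 is prime, so ord(22) divides φ(43) = 42.
Divisors of 42: 1, 2, 3, 6, 7, 14, 21, 42.
Repeated squaring: 22^1 ≡ 22, 22^2 ≡ 11, 22^4 ≡ 35, 22^8 ≡ 21, 22^16 ≡ 11, 22^32 ≡ 35 (mod 43).
Test 22^d mod 43 for each divisor d in increasing order:
22^1 ≡ 22
22^2 ≡ 11
22^3 = 22^2·22^1 ≡ 27
22^6 = 22^4·22^2 ≡ 41
22^7 = 22^4·22^2·22^1 ≡ 42
22^14 = 22^8·22^4·22^2 ≡ 1  ← first divisor giving 1
The order is 14.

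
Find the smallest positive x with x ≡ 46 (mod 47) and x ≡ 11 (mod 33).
704

Using Chinese Remainder Theorem:
M = 47 × 33 = 1551
M1 = 33, M2 = 47
y1 = 33^(-1) mod 47 = 10
y2 = 47^(-1) mod 33 = 26
x = (46×33×10 + 11×47×26) mod 1551 = 704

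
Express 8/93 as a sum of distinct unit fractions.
1/12 + 1/372

Greedy algorithm:
8/93: ceiling(93/8) = 12, use 1/12
1/372: ceiling(372/1) = 372, use 1/372
Result: 8/93 = 1/12 + 1/372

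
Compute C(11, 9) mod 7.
6

Using Lucas' theorem:
Write n=11 and k=9 in base 7:
n in base 7: [1, 4]
k in base 7: [1, 2]
C(11,9) mod 7 = ∏ C(n_i, k_i) mod 7
Digit binomials (mod 7): C(1,1) = 1; C(4,2) = 6
Product: 1 × 6 = 6 ≡ 6 (mod 7)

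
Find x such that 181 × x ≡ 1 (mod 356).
297

gcd(181, 356) = 1, so the inverse exists.
Extended Euclidean algorithm on (356, 181):
356 = 1 × 181 + 175  ⟹  175 = (1)·356 + (-1)·181
181 = 1 × 175 + 6  ⟹  6 = (-1)·356 + (2)·181
175 = 29 × 6 + 1  ⟹  1 = (30)·356 + (-59)·181
So (-59)·181 ≡ 1 (mod 356), i.e. 181^(-1) ≡ -59 ≡ 297 (mod 356).
Check: 181 × 297 = 53757 ≡ 1 (mod 356)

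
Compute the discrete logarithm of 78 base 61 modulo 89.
72

Baby-step giant-step with step n = ⌈√89⌉ = 10.
Baby steps 61^j mod 89 (j:value) for j=0..9: 0:1, 1:61, 2:72, 3:31, 4:22, 5:7, 6:71, 7:59, 8:39, 9:65.
Giant-step multiplier: 61^(-10) ≡ 61^(88-10) = 61^78 ≡ 20 (mod 89).
Giant steps γ_i = 78·20^i mod 89: γ_0=78, γ_1=47, γ_2=50, γ_3=21, γ_4=64, γ_5=34, γ_6=57, γ_7=72 (in table at j=2).
x = i·n + j = 7·10 + 2 = 72.
Check: 61^72 ≡ 78 (mod 89).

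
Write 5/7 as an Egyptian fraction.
1/2 + 1/5 + 1/70

Greedy algorithm:
5/7: ceiling(7/5) = 2, use 1/2
3/14: ceiling(14/3) = 5, use 1/5
1/70: ceiling(70/1) = 70, use 1/70
Result: 5/7 = 1/2 + 1/5 + 1/70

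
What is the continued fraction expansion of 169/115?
[1; 2, 7, 1, 2, 2]

Euclidean algorithm steps:
169 = 1 × 115 + 54
115 = 2 × 54 + 7
54 = 7 × 7 + 5
7 = 1 × 5 + 2
5 = 2 × 2 + 1
2 = 2 × 1 + 0
Continued fraction: [1; 2, 7, 1, 2, 2]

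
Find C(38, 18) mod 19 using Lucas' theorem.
0

Using Lucas' theorem:
Write n=38 and k=18 in base 19:
n in base 19: [2, 0]
k in base 19: [0, 18]
C(38,18) mod 19 = ∏ C(n_i, k_i) mod 19
Digit binomials (mod 19): C(2,0) = 1; C(0,18) = 0 (k_i > n_i)
Product: 1 × 0 = 0 ≡ 0 (mod 19)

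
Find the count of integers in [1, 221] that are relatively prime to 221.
192

221 = 13 × 17
φ(n) = n × ∏(1 - 1/p) for each prime p dividing n
φ(221) = 221 × (1 - 1/13) × (1 - 1/17) = 192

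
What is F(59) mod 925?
191

Matrix identity: Q^n = [[F_(n+1), F_n], [F_n, F_(n-1)]] with Q = [[1,1],[1,0]].
n = 59 = 111011₂. Square-and-multiply, entries mod 925:
Q^1 = [[1,1],[1,0]]
Q^3 = (Q^1)²·Q = [[3,2],[2,1]]
Q^7 = (Q^3)²·Q = [[21,13],[13,8]]
Q^14 = (Q^7)² = [[610,377],[377,233]]
Q^29 = (Q^14)²·Q = [[465,854],[854,536]]
Q^59 = (Q^29)²·Q = [[345,191],[191,154]]
F_59 mod 925 = Q^59[0][1] = 191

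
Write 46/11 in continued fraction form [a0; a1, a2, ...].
[4; 5, 2]

Euclidean algorithm steps:
46 = 4 × 11 + 2
11 = 5 × 2 + 1
2 = 2 × 1 + 0
Continued fraction: [4; 5, 2]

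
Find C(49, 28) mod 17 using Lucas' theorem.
10

Using Lucas' theorem:
Write n=49 and k=28 in base 17:
n in base 17: [2, 15]
k in base 17: [1, 11]
C(49,28) mod 17 = ∏ C(n_i, k_i) mod 17
Digit binomials (mod 17): C(2,1) = 2; C(15,11) = 1365 ≡ 5
Product: 2 × 5 = 10 ≡ 10 (mod 17)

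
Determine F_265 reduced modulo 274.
89

Matrix identity: Q^n = [[F_(n+1), F_n], [F_n, F_(n-1)]] with Q = [[1,1],[1,0]].
n = 265 = 100001001₂. Square-and-multiply, entries mod 274:
Q^1 = [[1,1],[1,0]]
Q^2 = (Q^1)² = [[2,1],[1,1]]
Q^4 = (Q^2)² = [[5,3],[3,2]]
Q^8 = (Q^4)² = [[34,21],[21,13]]
Q^16 = (Q^8)² = [[227,165],[165,62]]
Q^33 = (Q^16)²·Q = [[125,116],[116,9]]
Q^66 = (Q^33)² = [[37,200],[200,111]]
Q^132 = (Q^66)² = [[269,8],[8,261]]
Q^265 = (Q^132)²·Q = [[219,89],[89,130]]
F_265 mod 274 = Q^265[0][1] = 89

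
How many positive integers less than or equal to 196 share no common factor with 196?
84

196 = 2^2 × 7^2
φ(n) = n × ∏(1 - 1/p) for each prime p dividing n
φ(196) = 196 × (1 - 1/2) × (1 - 1/7) = 84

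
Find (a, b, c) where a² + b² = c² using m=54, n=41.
(1235, 4428, 4597)

Euclid's formula: a = m² - n², b = 2mn, c = m² + n²
m = 54, n = 41
a = 54² - 41² = 2916 - 1681 = 1235
b = 2 × 54 × 41 = 4428
c = 54² + 41² = 2916 + 1681 = 4597
Verification: 1235² + 4428² = 1525225 + 19607184 = 21132409 = 4597² ✓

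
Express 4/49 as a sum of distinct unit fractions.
1/13 + 1/213 + 1/67841 + 1/9204734721

Greedy algorithm:
4/49: ceiling(49/4) = 13, use 1/13
3/637: ceiling(637/3) = 213, use 1/213
2/135681: ceiling(135681/2) = 67841, use 1/67841
1/9204734721: ceiling(9204734721/1) = 9204734721, use 1/9204734721
Result: 4/49 = 1/13 + 1/213 + 1/67841 + 1/9204734721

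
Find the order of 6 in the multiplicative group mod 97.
12

97 is prime, so ord(6) divides φ(97) = 96.
Divisors of 96: 1, 2, 3, 4, 6, 8, 12, 16, 24, 32, 48, 96.
Repeated squaring: 6^1 ≡ 6, 6^2 ≡ 36, 6^4 ≡ 35, 6^8 ≡ 61, 6^16 ≡ 35, 6^32 ≡ 61, 6^64 ≡ 35 (mod 97).
Test 6^d mod 97 for each divisor d in increasing order:
6^1 ≡ 6
6^2 ≡ 36
6^3 = 6^2·6^1 ≡ 22
6^4 ≡ 35
6^6 = 6^4·6^2 ≡ 96
6^8 ≡ 61
6^12 = 6^8·6^4 ≡ 1  ← first divisor giving 1
The order is 12.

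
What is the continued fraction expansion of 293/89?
[3; 3, 2, 2, 1, 3]

Euclidean algorithm steps:
293 = 3 × 89 + 26
89 = 3 × 26 + 11
26 = 2 × 11 + 4
11 = 2 × 4 + 3
4 = 1 × 3 + 1
3 = 3 × 1 + 0
Continued fraction: [3; 3, 2, 2, 1, 3]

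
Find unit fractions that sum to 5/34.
1/7 + 1/238

Greedy algorithm:
5/34: ceiling(34/5) = 7, use 1/7
1/238: ceiling(238/1) = 238, use 1/238
Result: 5/34 = 1/7 + 1/238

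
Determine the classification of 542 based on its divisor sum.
deficient

Proper divisors of 542: sum = 1 + 2 + 271 = 274
Since 274 < 542, 542 is deficient.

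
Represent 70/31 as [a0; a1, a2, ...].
[2; 3, 1, 7]

Euclidean algorithm steps:
70 = 2 × 31 + 8
31 = 3 × 8 + 7
8 = 1 × 7 + 1
7 = 7 × 1 + 0
Continued fraction: [2; 3, 1, 7]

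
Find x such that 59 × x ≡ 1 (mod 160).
19

gcd(59, 160) = 1, so the inverse exists.
Extended Euclidean algorithm on (160, 59):
160 = 2 × 59 + 42  ⟹  42 = (1)·160 + (-2)·59
59 = 1 × 42 + 17  ⟹  17 = (-1)·160 + (3)·59
42 = 2 × 17 + 8  ⟹  8 = (3)·160 + (-8)·59
17 = 2 × 8 + 1  ⟹  1 = (-7)·160 + (19)·59
So (19)·59 ≡ 1 (mod 160), i.e. 59^(-1) ≡ 19 (mod 160).
Check: 59 × 19 = 1121 ≡ 1 (mod 160)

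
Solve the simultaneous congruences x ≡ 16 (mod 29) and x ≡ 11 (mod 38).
277

Using Chinese Remainder Theorem:
M = 29 × 38 = 1102
M1 = 38, M2 = 29
y1 = 38^(-1) mod 29 = 13
y2 = 29^(-1) mod 38 = 21
x = (16×38×13 + 11×29×21) mod 1102 = 277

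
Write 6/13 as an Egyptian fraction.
1/3 + 1/8 + 1/312

Greedy algorithm:
6/13: ceiling(13/6) = 3, use 1/3
5/39: ceiling(39/5) = 8, use 1/8
1/312: ceiling(312/1) = 312, use 1/312
Result: 6/13 = 1/3 + 1/8 + 1/312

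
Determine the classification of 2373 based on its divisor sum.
deficient

Proper divisors of 2373: sum = 1 + 3 + 7 + 21 + 113 + 339 + 791 = 1275
Since 1275 < 2373, 2373 is deficient.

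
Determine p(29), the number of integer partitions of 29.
4565

p(n) counts ways to write n as a sum of positive integers (order ignored).
Euler's pentagonal recurrence: p(k) = p(k-1) + p(k-2) - p(k-5) - p(k-7) + p(k-12) + p(k-15) - ... (offsets j(3j∓1)/2, signs ++--, p(0)=1, p(<0)=0).
DP table for k = 0..28: p(0)=1, p(1)=1, p(2)=2, p(3)=3, p(4)=5, p(5)=7, p(6)=11, p(7)=15, p(8)=22, p(9)=30, p(10)=42, p(11)=56, p(12)=77, p(13)=101, p(14)=135, p(15)=176, p(16)=231, p(17)=297, p(18)=385, p(19)=490, p(20)=627, p(21)=792, p(22)=1002, p(23)=1255, p(24)=1575, p(25)=1958, p(26)=2436, p(27)=3010, p(28)=3718.
Final step: p(29) = p(28) + p(27) - p(24) - p(22) + p(17) + p(14) - p(7) - p(3)
= 3718 + 3010 - 1575 - 1002 + 297 + 135 - 15 - 3
= 4565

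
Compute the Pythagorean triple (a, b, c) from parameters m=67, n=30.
(3589, 4020, 5389)

Euclid's formula: a = m² - n², b = 2mn, c = m² + n²
m = 67, n = 30
a = 67² - 30² = 4489 - 900 = 3589
b = 2 × 67 × 30 = 4020
c = 67² + 30² = 4489 + 900 = 5389
Verification: 3589² + 4020² = 12880921 + 16160400 = 29041321 = 5389² ✓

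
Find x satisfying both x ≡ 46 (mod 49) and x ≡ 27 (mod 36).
1467

Using Chinese Remainder Theorem:
M = 49 × 36 = 1764
M1 = 36, M2 = 49
y1 = 36^(-1) mod 49 = 15
y2 = 49^(-1) mod 36 = 25
x = (46×36×15 + 27×49×25) mod 1764 = 1467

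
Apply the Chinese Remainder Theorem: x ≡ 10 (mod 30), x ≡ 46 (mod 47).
610

Using Chinese Remainder Theorem:
M = 30 × 47 = 1410
M1 = 47, M2 = 30
y1 = 47^(-1) mod 30 = 23
y2 = 30^(-1) mod 47 = 11
x = (10×47×23 + 46×30×11) mod 1410 = 610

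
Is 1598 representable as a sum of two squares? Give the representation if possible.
Not possible

Factorization: 1598 = 2 × 17 × 47
By Fermat: n is sum of two squares iff every prime p ≡ 3 (mod 4) appears to even power.
Prime(s) ≡ 3 (mod 4) with odd exponent: [(47, 1)]
Therefore 1598 cannot be expressed as a² + b².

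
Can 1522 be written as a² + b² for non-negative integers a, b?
1² + 39² (a=1, b=39)

Factorization: 1522 = 2 × 761
By Fermat: n is sum of two squares iff every prime p ≡ 3 (mod 4) appears to even power.
All primes ≡ 3 (mod 4) appear to even power.
Search a = 0, 1, 2, … for 1522 - a² a perfect square: first hit at a = 1: 1522 - 1 = 1521 = 39².
1522 = 1² + 39² = 1 + 1521 ✓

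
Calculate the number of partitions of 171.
301384802048

p(n) counts ways to write n as a sum of positive integers (order ignored).
Euler's pentagonal recurrence: p(k) = p(k-1) + p(k-2) - p(k-5) - p(k-7) + p(k-12) + p(k-15) - ... (offsets j(3j∓1)/2, signs ++--, p(0)=1, p(<0)=0).
DP table for k = 0..170: p(0)=1, p(1)=1, p(2)=2, p(3)=3, p(4)=5, p(5)=7, p(6)=11, p(7)=15, p(8)=22, p(9)=30, p(10)=42, p(11)=56, p(12)=77, p(13)=101, p(14)=135, p(15)=176, p(16)=231, p(17)=297, p(18)=385, p(19)=490, p(20)=627, p(21)=792, p(22)=1002, p(23)=1255, p(24)=1575, p(25)=1958, p(26)=2436, p(27)=3010, p(28)=3718, p(29)=4565, p(30)=5604, p(31)=6842, p(32)=8349, p(33)=10143, p(34)=12310, p(35)=14883, p(36)=17977, p(37)=21637, p(38)=26015, p(39)=31185, p(40)=37338, p(41)=44583, p(42)=53174, p(43)=63261, p(44)=75175, p(45)=89134, p(46)=105558, p(47)=124754, p(48)=147273, p(49)=173525, p(50)=204226, p(51)=239943, p(52)=281589, p(53)=329931, p(54)=386155, p(55)=451276, p(56)=526823, p(57)=614154, p(58)=715220, p(59)=831820, p(60)=966467, p(61)=1121505, p(62)=1300156, p(63)=1505499, p(64)=1741630, p(65)=2012558, p(66)=2323520, p(67)=2679689, p(68)=3087735, p(69)=3554345, p(70)=4087968, p(71)=4697205, p(72)=5392783, p(73)=6185689, p(74)=7089500, p(75)=8118264, p(76)=9289091, p(77)=10619863, p(78)=12132164, p(79)=13848650, p(80)=15796476, p(81)=18004327, p(82)=20506255, p(83)=23338469, p(84)=26543660, p(85)=30167357, p(86)=34262962, p(87)=38887673, p(88)=44108109, p(89)=49995925, p(90)=56634173, p(91)=64112359, p(92)=72533807, p(93)=82010177, p(94)=92669720, p(95)=104651419, p(96)=118114304, p(97)=133230930, p(98)=150198136, p(99)=169229875, p(100)=190569292, p(101)=214481126, p(102)=241265379, p(103)=271248950, p(104)=304801365, p(105)=342325709, p(106)=384276336, p(107)=431149389, p(108)=483502844, p(109)=541946240, p(110)=607163746, p(111)=679903203, p(112)=761002156, p(113)=851376628, p(114)=952050665, p(115)=1064144451, p(116)=1188908248, p(117)=1327710076, p(118)=1482074143, p(119)=1653668665, p(120)=1844349560, p(121)=2056148051, p(122)=2291320912, p(123)=2552338241, p(124)=2841940500, p(125)=3163127352, p(126)=3519222692, p(127)=3913864295, p(128)=4351078600, p(129)=4835271870, p(130)=5371315400, p(131)=5964539504, p(132)=6620830889, p(133)=7346629512, p(134)=8149040695, p(135)=9035836076, p(136)=10015581680, p(137)=11097645016, p(138)=12292341831, p(139)=13610949895, p(140)=15065878135, p(141)=16670689208, p(142)=18440293320, p(143)=20390982757, p(144)=22540654445, p(145)=24908858009, p(146)=27517052599, p(147)=30388671978, p(148)=33549419497, p(149)=37027355200, p(150)=40853235313, p(151)=45060624582, p(152)=49686288421, p(153)=54770336324, p(154)=60356673280, p(155)=66493182097, p(156)=73232243759, p(157)=80630964769, p(158)=88751778802, p(159)=97662728555, p(160)=107438159466, p(161)=118159068427, p(162)=129913904637, p(163)=142798995930, p(164)=156919475295, p(165)=172389800255, p(166)=189334822579, p(167)=207890420102, p(168)=228204732751, p(169)=250438925115, p(170)=274768617130.
Final step: p(171) = p(170) + p(169) - p(166) - p(164) + p(159) + p(156) - p(149) - p(145) + p(136) + p(131) - p(120) - p(114) + p(101) + p(94) - p(79) - p(71) + p(54) + p(45) - p(26) - p(16)
= 274768617130 + 250438925115 - 189334822579 - 156919475295 + 97662728555 + 73232243759 - 37027355200 - 24908858009 + 10015581680 + 5964539504 - 1844349560 - 952050665 + 214481126 + 92669720 - 13848650 - 4697205 + 386155 + 89134 - 2436 - 231
= 301384802048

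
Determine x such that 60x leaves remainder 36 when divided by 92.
x ≡ 19 (mod 23)

gcd(60, 92) = 4, which divides 36, so solutions exist.
Divide through by 4: 15x ≡ 9 (mod 23).
Find 15^(-1) mod 23 by the extended Euclidean algorithm:
23 = 1 × 15 + 8  ⟹  8 = (1)·23 + (-1)·15
15 = 1 × 8 + 7  ⟹  7 = (-1)·23 + (2)·15
8 = 1 × 7 + 1  ⟹  1 = (2)·23 + (-3)·15
So (-3)·15 ≡ 1 (mod 23), i.e. 15^(-1) ≡ -3 ≡ 20 (mod 23).
x ≡ 20 × 9 = 180 ≡ 19 (mod 23).
Check: 60 × 19 = 1140 ≡ 36 (mod 92).
x ≡ 19 (mod 23), giving 4 solutions mod 92.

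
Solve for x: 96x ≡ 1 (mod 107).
68

gcd(96, 107) = 1, so the inverse exists.
Extended Euclidean algorithm on (107, 96):
107 = 1 × 96 + 11  ⟹  11 = (1)·107 + (-1)·96
96 = 8 × 11 + 8  ⟹  8 = (-8)·107 + (9)·96
11 = 1 × 8 + 3  ⟹  3 = (9)·107 + (-10)·96
8 = 2 × 3 + 2  ⟹  2 = (-26)·107 + (29)·96
3 = 1 × 2 + 1  ⟹  1 = (35)·107 + (-39)·96
So (-39)·96 ≡ 1 (mod 107), i.e. 96^(-1) ≡ -39 ≡ 68 (mod 107).
Check: 96 × 68 = 6528 ≡ 1 (mod 107)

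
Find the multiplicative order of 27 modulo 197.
196

197 is prime, so ord(27) divides φ(197) = 196.
Divisors of 196: 1, 2, 4, 7, 14, 28, 49, 98, 196.
Repeated squaring: 27^1 ≡ 27, 27^2 ≡ 138, 27^4 ≡ 132, 27^8 ≡ 88, 27^16 ≡ 61, 27^32 ≡ 175, 27^64 ≡ 90, 27^128 ≡ 23 (mod 197).
Test 27^d mod 197 for each divisor d in increasing order:
27^1 ≡ 27
27^2 ≡ 138
27^4 ≡ 132
27^7 = 27^4·27^2·27^1 ≡ 120
27^14 = 27^8·27^4·27^2 ≡ 19
27^28 = 27^16·27^8·27^4 ≡ 164
27^49 = 27^32·27^16·27^1 ≡ 14
27^98 = 27^64·27^32·27^2 ≡ 196
27^196 = 27^128·27^64·27^4 ≡ 1  ← first divisor giving 1
The order is 196.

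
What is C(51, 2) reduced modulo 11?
10

Using Lucas' theorem:
Write n=51 and k=2 in base 11:
n in base 11: [4, 7]
k in base 11: [0, 2]
C(51,2) mod 11 = ∏ C(n_i, k_i) mod 11
Digit binomials (mod 11): C(4,0) = 1; C(7,2) = 21 ≡ 10
Product: 1 × 10 = 10 ≡ 10 (mod 11)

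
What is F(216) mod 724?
24

Matrix identity: Q^n = [[F_(n+1), F_n], [F_n, F_(n-1)]] with Q = [[1,1],[1,0]].
n = 216 = 11011000₂. Square-and-multiply, entries mod 724:
Q^1 = [[1,1],[1,0]]
Q^3 = (Q^1)²·Q = [[3,2],[2,1]]
Q^6 = (Q^3)² = [[13,8],[8,5]]
Q^13 = (Q^6)²·Q = [[377,233],[233,144]]
Q^27 = (Q^13)²·Q = [[699,214],[214,485]]
Q^54 = (Q^27)² = [[85,700],[700,109]]
Q^108 = (Q^54)² = [[561,412],[412,149]]
Q^216 = (Q^108)² = [[109,24],[24,85]]
F_216 mod 724 = Q^216[0][1] = 24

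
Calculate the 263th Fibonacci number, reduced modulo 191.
32

Matrix identity: Q^n = [[F_(n+1), F_n], [F_n, F_(n-1)]] with Q = [[1,1],[1,0]].
n = 263 = 100000111₂. Square-and-multiply, entries mod 191:
Q^1 = [[1,1],[1,0]]
Q^2 = (Q^1)² = [[2,1],[1,1]]
Q^4 = (Q^2)² = [[5,3],[3,2]]
Q^8 = (Q^4)² = [[34,21],[21,13]]
Q^16 = (Q^8)² = [[69,32],[32,37]]
Q^32 = (Q^16)² = [[55,145],[145,101]]
Q^65 = (Q^32)²·Q = [[66,175],[175,82]]
Q^131 = (Q^65)²·Q = [[143,28],[28,115]]
Q^263 = (Q^131)²·Q = [[189,32],[32,157]]
F_263 mod 191 = Q^263[0][1] = 32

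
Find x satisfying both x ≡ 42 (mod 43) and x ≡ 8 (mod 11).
85

Using Chinese Remainder Theorem:
M = 43 × 11 = 473
M1 = 11, M2 = 43
y1 = 11^(-1) mod 43 = 4
y2 = 43^(-1) mod 11 = 10
x = (42×11×4 + 8×43×10) mod 473 = 85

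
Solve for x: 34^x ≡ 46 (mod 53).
32

Baby-step giant-step with step n = ⌈√53⌉ = 8.
Baby steps 34^j mod 53 (j:value) for j=0..7: 0:1, 1:34, 2:43, 3:31, 4:47, 5:8, 6:7, 7:26.
Giant-step multiplier: 34^(-8) ≡ 34^(52-8) = 34^44 ≡ 28 (mod 53).
Giant steps γ_i = 46·28^i mod 53: γ_0=46, γ_1=16, γ_2=24, γ_3=36, γ_4=1 (in table at j=0).
x = i·n + j = 4·8 + 0 = 32.
Check: 34^32 ≡ 46 (mod 53).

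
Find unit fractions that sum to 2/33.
1/17 + 1/561

Greedy algorithm:
2/33: ceiling(33/2) = 17, use 1/17
1/561: ceiling(561/1) = 561, use 1/561
Result: 2/33 = 1/17 + 1/561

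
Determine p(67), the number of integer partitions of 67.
2679689

p(n) counts ways to write n as a sum of positive integers (order ignored).
Euler's pentagonal recurrence: p(k) = p(k-1) + p(k-2) - p(k-5) - p(k-7) + p(k-12) + p(k-15) - ... (offsets j(3j∓1)/2, signs ++--, p(0)=1, p(<0)=0).
DP table for k = 0..66: p(0)=1, p(1)=1, p(2)=2, p(3)=3, p(4)=5, p(5)=7, p(6)=11, p(7)=15, p(8)=22, p(9)=30, p(10)=42, p(11)=56, p(12)=77, p(13)=101, p(14)=135, p(15)=176, p(16)=231, p(17)=297, p(18)=385, p(19)=490, p(20)=627, p(21)=792, p(22)=1002, p(23)=1255, p(24)=1575, p(25)=1958, p(26)=2436, p(27)=3010, p(28)=3718, p(29)=4565, p(30)=5604, p(31)=6842, p(32)=8349, p(33)=10143, p(34)=12310, p(35)=14883, p(36)=17977, p(37)=21637, p(38)=26015, p(39)=31185, p(40)=37338, p(41)=44583, p(42)=53174, p(43)=63261, p(44)=75175, p(45)=89134, p(46)=105558, p(47)=124754, p(48)=147273, p(49)=173525, p(50)=204226, p(51)=239943, p(52)=281589, p(53)=329931, p(54)=386155, p(55)=451276, p(56)=526823, p(57)=614154, p(58)=715220, p(59)=831820, p(60)=966467, p(61)=1121505, p(62)=1300156, p(63)=1505499, p(64)=1741630, p(65)=2012558, p(66)=2323520.
Final step: p(67) = p(66) + p(65) - p(62) - p(60) + p(55) + p(52) - p(45) - p(41) + p(32) + p(27) - p(16) - p(10)
= 2323520 + 2012558 - 1300156 - 966467 + 451276 + 281589 - 89134 - 44583 + 8349 + 3010 - 231 - 42
= 2679689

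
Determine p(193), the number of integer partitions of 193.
2168627105469

p(n) counts ways to write n as a sum of positive integers (order ignored).
Euler's pentagonal recurrence: p(k) = p(k-1) + p(k-2) - p(k-5) - p(k-7) + p(k-12) + p(k-15) - ... (offsets j(3j∓1)/2, signs ++--, p(0)=1, p(<0)=0).
DP table for k = 0..192: p(0)=1, p(1)=1, p(2)=2, p(3)=3, p(4)=5, p(5)=7, p(6)=11, p(7)=15, p(8)=22, p(9)=30, p(10)=42, p(11)=56, p(12)=77, p(13)=101, p(14)=135, p(15)=176, p(16)=231, p(17)=297, p(18)=385, p(19)=490, p(20)=627, p(21)=792, p(22)=1002, p(23)=1255, p(24)=1575, p(25)=1958, p(26)=2436, p(27)=3010, p(28)=3718, p(29)=4565, p(30)=5604, p(31)=6842, p(32)=8349, p(33)=10143, p(34)=12310, p(35)=14883, p(36)=17977, p(37)=21637, p(38)=26015, p(39)=31185, p(40)=37338, p(41)=44583, p(42)=53174, p(43)=63261, p(44)=75175, p(45)=89134, p(46)=105558, p(47)=124754, p(48)=147273, p(49)=173525, p(50)=204226, p(51)=239943, p(52)=281589, p(53)=329931, p(54)=386155, p(55)=451276, p(56)=526823, p(57)=614154, p(58)=715220, p(59)=831820, p(60)=966467, p(61)=1121505, p(62)=1300156, p(63)=1505499, p(64)=1741630, p(65)=2012558, p(66)=2323520, p(67)=2679689, p(68)=3087735, p(69)=3554345, p(70)=4087968, p(71)=4697205, p(72)=5392783, p(73)=6185689, p(74)=7089500, p(75)=8118264, p(76)=9289091, p(77)=10619863, p(78)=12132164, p(79)=13848650, p(80)=15796476, p(81)=18004327, p(82)=20506255, p(83)=23338469, p(84)=26543660, p(85)=30167357, p(86)=34262962, p(87)=38887673, p(88)=44108109, p(89)=49995925, p(90)=56634173, p(91)=64112359, p(92)=72533807, p(93)=82010177, p(94)=92669720, p(95)=104651419, p(96)=118114304, p(97)=133230930, p(98)=150198136, p(99)=169229875, p(100)=190569292, p(101)=214481126, p(102)=241265379, p(103)=271248950, p(104)=304801365, p(105)=342325709, p(106)=384276336, p(107)=431149389, p(108)=483502844, p(109)=541946240, p(110)=607163746, p(111)=679903203, p(112)=761002156, p(113)=851376628, p(114)=952050665, p(115)=1064144451, p(116)=1188908248, p(117)=1327710076, p(118)=1482074143, p(119)=1653668665, p(120)=1844349560, p(121)=2056148051, p(122)=2291320912, p(123)=2552338241, p(124)=2841940500, p(125)=3163127352, p(126)=3519222692, p(127)=3913864295, p(128)=4351078600, p(129)=4835271870, p(130)=5371315400, p(131)=5964539504, p(132)=6620830889, p(133)=7346629512, p(134)=8149040695, p(135)=9035836076, p(136)=10015581680, p(137)=11097645016, p(138)=12292341831, p(139)=13610949895, p(140)=15065878135, p(141)=16670689208, p(142)=18440293320, p(143)=20390982757, p(144)=22540654445, p(145)=24908858009, p(146)=27517052599, p(147)=30388671978, p(148)=33549419497, p(149)=37027355200, p(150)=40853235313, p(151)=45060624582, p(152)=49686288421, p(153)=54770336324, p(154)=60356673280, p(155)=66493182097, p(156)=73232243759, p(157)=80630964769, p(158)=88751778802, p(159)=97662728555, p(160)=107438159466, p(161)=118159068427, p(162)=129913904637, p(163)=142798995930, p(164)=156919475295, p(165)=172389800255, p(166)=189334822579, p(167)=207890420102, p(168)=228204732751, p(169)=250438925115, p(170)=274768617130, p(171)=301384802048, p(172)=330495499613, p(173)=362326859895, p(174)=397125074750, p(175)=435157697830, p(176)=476715857290, p(177)=522115831195, p(178)=571701605655, p(179)=625846753120, p(180)=684957390936, p(181)=749474411781, p(182)=819876908323, p(183)=896684817527, p(184)=980462880430, p(185)=1071823774337, p(186)=1171432692373, p(187)=1280011042268, p(188)=1398341745571, p(189)=1527273599625, p(190)=1667727404093, p(191)=1820701100652, p(192)=1987276856363.
Final step: p(193) = p(192) + p(191) - p(188) - p(186) + p(181) + p(178) - p(171) - p(167) + p(158) + p(153) - p(142) - p(136) + p(123) + p(116) - p(101) - p(93) + p(76) + p(67) - p(48) - p(38) + p(17) + p(6)
= 1987276856363 + 1820701100652 - 1398341745571 - 1171432692373 + 749474411781 + 571701605655 - 301384802048 - 207890420102 + 88751778802 + 54770336324 - 18440293320 - 10015581680 + 2552338241 + 1188908248 - 214481126 - 82010177 + 9289091 + 2679689 - 147273 - 26015 + 297 + 11
= 2168627105469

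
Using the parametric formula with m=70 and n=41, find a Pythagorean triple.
(3219, 5740, 6581)

Euclid's formula: a = m² - n², b = 2mn, c = m² + n²
m = 70, n = 41
a = 70² - 41² = 4900 - 1681 = 3219
b = 2 × 70 × 41 = 5740
c = 70² + 41² = 4900 + 1681 = 6581
Verification: 3219² + 5740² = 10361961 + 32947600 = 43309561 = 6581² ✓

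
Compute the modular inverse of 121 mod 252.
25

gcd(121, 252) = 1, so the inverse exists.
Extended Euclidean algorithm on (252, 121):
252 = 2 × 121 + 10  ⟹  10 = (1)·252 + (-2)·121
121 = 12 × 10 + 1  ⟹  1 = (-12)·252 + (25)·121
So (25)·121 ≡ 1 (mod 252), i.e. 121^(-1) ≡ 25 (mod 252).
Check: 121 × 25 = 3025 ≡ 1 (mod 252)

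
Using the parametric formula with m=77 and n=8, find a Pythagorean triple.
(5865, 1232, 5993)

Euclid's formula: a = m² - n², b = 2mn, c = m² + n²
m = 77, n = 8
a = 77² - 8² = 5929 - 64 = 5865
b = 2 × 77 × 8 = 1232
c = 77² + 8² = 5929 + 64 = 5993
Verification: 5865² + 1232² = 34398225 + 1517824 = 35916049 = 5993² ✓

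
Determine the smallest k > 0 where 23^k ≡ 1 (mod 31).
10

31 is prime, so ord(23) divides φ(31) = 30.
Divisors of 30: 1, 2, 3, 5, 6, 10, 15, 30.
Repeated squaring: 23^1 ≡ 23, 23^2 ≡ 2, 23^4 ≡ 4, 23^8 ≡ 16, 23^16 ≡ 8 (mod 31).
Test 23^d mod 31 for each divisor d in increasing order:
23^1 ≡ 23
23^2 ≡ 2
23^3 = 23^2·23^1 ≡ 15
23^5 = 23^4·23^1 ≡ 30
23^6 = 23^4·23^2 ≡ 8
23^10 = 23^8·23^2 ≡ 1  ← first divisor giving 1
The order is 10.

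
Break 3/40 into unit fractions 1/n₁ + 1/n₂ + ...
1/14 + 1/280

Greedy algorithm:
3/40: ceiling(40/3) = 14, use 1/14
1/280: ceiling(280/1) = 280, use 1/280
Result: 3/40 = 1/14 + 1/280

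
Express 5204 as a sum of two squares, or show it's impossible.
50² + 52² (a=50, b=52)

Factorization: 5204 = 2^2 × 1301
By Fermat: n is sum of two squares iff every prime p ≡ 3 (mod 4) appears to even power.
All primes ≡ 3 (mod 4) appear to even power.
Search a = 0, 1, 2, … for 5204 - a² a perfect square: first hit at a = 50: 5204 - 2500 = 2704 = 52².
5204 = 50² + 52² = 2500 + 2704 ✓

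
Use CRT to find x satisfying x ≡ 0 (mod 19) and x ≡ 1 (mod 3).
19

Using Chinese Remainder Theorem:
M = 19 × 3 = 57
M1 = 3, M2 = 19
y1 = 3^(-1) mod 19 = 13
y2 = 19^(-1) mod 3 = 1
x = (0×3×13 + 1×19×1) mod 57 = 19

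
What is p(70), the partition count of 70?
4087968

p(n) counts ways to write n as a sum of positive integers (order ignored).
Euler's pentagonal recurrence: p(k) = p(k-1) + p(k-2) - p(k-5) - p(k-7) + p(k-12) + p(k-15) - ... (offsets j(3j∓1)/2, signs ++--, p(0)=1, p(<0)=0).
DP table for k = 0..69: p(0)=1, p(1)=1, p(2)=2, p(3)=3, p(4)=5, p(5)=7, p(6)=11, p(7)=15, p(8)=22, p(9)=30, p(10)=42, p(11)=56, p(12)=77, p(13)=101, p(14)=135, p(15)=176, p(16)=231, p(17)=297, p(18)=385, p(19)=490, p(20)=627, p(21)=792, p(22)=1002, p(23)=1255, p(24)=1575, p(25)=1958, p(26)=2436, p(27)=3010, p(28)=3718, p(29)=4565, p(30)=5604, p(31)=6842, p(32)=8349, p(33)=10143, p(34)=12310, p(35)=14883, p(36)=17977, p(37)=21637, p(38)=26015, p(39)=31185, p(40)=37338, p(41)=44583, p(42)=53174, p(43)=63261, p(44)=75175, p(45)=89134, p(46)=105558, p(47)=124754, p(48)=147273, p(49)=173525, p(50)=204226, p(51)=239943, p(52)=281589, p(53)=329931, p(54)=386155, p(55)=451276, p(56)=526823, p(57)=614154, p(58)=715220, p(59)=831820, p(60)=966467, p(61)=1121505, p(62)=1300156, p(63)=1505499, p(64)=1741630, p(65)=2012558, p(66)=2323520, p(67)=2679689, p(68)=3087735, p(69)=3554345.
Final step: p(70) = p(69) + p(68) - p(65) - p(63) + p(58) + p(55) - p(48) - p(44) + p(35) + p(30) - p(19) - p(13) + p(0)
= 3554345 + 3087735 - 2012558 - 1505499 + 715220 + 451276 - 147273 - 75175 + 14883 + 5604 - 490 - 101 + 1
= 4087968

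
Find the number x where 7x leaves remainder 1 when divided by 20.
3

gcd(7, 20) = 1, so the inverse exists.
Extended Euclidean algorithm on (20, 7):
20 = 2 × 7 + 6  ⟹  6 = (1)·20 + (-2)·7
7 = 1 × 6 + 1  ⟹  1 = (-1)·20 + (3)·7
So (3)·7 ≡ 1 (mod 20), i.e. 7^(-1) ≡ 3 (mod 20).
Check: 7 × 3 = 21 ≡ 1 (mod 20)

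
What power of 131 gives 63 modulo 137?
4

Baby-step giant-step with step n = ⌈√137⌉ = 12.
Baby steps 131^j mod 137 (j:value) for j=0..11: 0:1, 1:131, 2:36, 3:58, 4:63, 5:33, 6:76, 7:92, 8:133, 9:24, 10:130, 11:42.
h = 63 is already in the table at j=4, so x = 4.
Check: 131^4 ≡ 63 (mod 137).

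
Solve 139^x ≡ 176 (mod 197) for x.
83

Baby-step giant-step with step n = ⌈√197⌉ = 15.
Baby steps 139^j mod 197 (j:value) for j=0..14: 0:1, 1:139, 2:15, 3:115, 4:28, 5:149, 6:26, 7:68, 8:193, 9:35, 10:137, 11:131, 12:85, 13:192, 14:93.
Giant-step multiplier: 139^(-15) ≡ 139^(196-15) = 139^181 ≡ 21 (mod 197).
Giant steps γ_i = 176·21^i mod 197: γ_0=176, γ_1=150, γ_2=195, γ_3=155, γ_4=103, γ_5=193 (in table at j=8).
x = i·n + j = 5·15 + 8 = 83.
Check: 139^83 ≡ 176 (mod 197).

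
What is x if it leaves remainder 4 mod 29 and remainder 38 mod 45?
758

Using Chinese Remainder Theorem:
M = 29 × 45 = 1305
M1 = 45, M2 = 29
y1 = 45^(-1) mod 29 = 20
y2 = 29^(-1) mod 45 = 14
x = (4×45×20 + 38×29×14) mod 1305 = 758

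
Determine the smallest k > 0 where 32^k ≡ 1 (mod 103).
51

103 is prime, so ord(32) divides φ(103) = 102.
Divisors of 102: 1, 2, 3, 6, 17, 34, 51, 102.
Repeated squaring: 32^1 ≡ 32, 32^2 ≡ 97, 32^4 ≡ 36, 32^8 ≡ 60, 32^16 ≡ 98, 32^32 ≡ 25, 32^64 ≡ 7 (mod 103).
Test 32^d mod 103 for each divisor d in increasing order:
32^1 ≡ 32
32^2 ≡ 97
32^3 = 32^2·32^1 ≡ 14
32^6 = 32^4·32^2 ≡ 93
32^17 = 32^16·32^1 ≡ 46
32^34 = 32^32·32^2 ≡ 56
32^51 = 32^32·32^16·32^2·32^1 ≡ 1  ← first divisor giving 1
The order is 51.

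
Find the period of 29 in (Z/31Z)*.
10

31 is prime, so ord(29) divides φ(31) = 30.
Divisors of 30: 1, 2, 3, 5, 6, 10, 15, 30.
Repeated squaring: 29^1 ≡ 29, 29^2 ≡ 4, 29^4 ≡ 16, 29^8 ≡ 8, 29^16 ≡ 2 (mod 31).
Test 29^d mod 31 for each divisor d in increasing order:
29^1 ≡ 29
29^2 ≡ 4
29^3 = 29^2·29^1 ≡ 23
29^5 = 29^4·29^1 ≡ 30
29^6 = 29^4·29^2 ≡ 2
29^10 = 29^8·29^2 ≡ 1  ← first divisor giving 1
The order is 10.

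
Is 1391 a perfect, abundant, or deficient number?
deficient

Proper divisors of 1391: sum = 1 + 13 + 107 = 121
Since 121 < 1391, 1391 is deficient.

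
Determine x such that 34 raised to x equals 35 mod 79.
67

Baby-step giant-step with step n = ⌈√79⌉ = 9.
Baby steps 34^j mod 79 (j:value) for j=0..8: 0:1, 1:34, 2:50, 3:41, 4:51, 5:75, 6:22, 7:37, 8:73.
Giant-step multiplier: 34^(-9) ≡ 34^(78-9) = 34^69 ≡ 12 (mod 79).
Giant steps γ_i = 35·12^i mod 79: γ_0=35, γ_1=25, γ_2=63, γ_3=45, γ_4=66, γ_5=2, γ_6=24, γ_7=51 (in table at j=4).
x = i·n + j = 7·9 + 4 = 67.
Check: 34^67 ≡ 35 (mod 79).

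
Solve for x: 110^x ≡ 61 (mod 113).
102

Baby-step giant-step with step n = ⌈√113⌉ = 11.
Baby steps 110^j mod 113 (j:value) for j=0..10: 0:1, 1:110, 2:9, 3:86, 4:81, 5:96, 6:51, 7:73, 8:7, 9:92, 10:63.
Giant-step multiplier: 110^(-11) ≡ 110^(112-11) = 110^101 ≡ 55 (mod 113).
Giant steps γ_i = 61·55^i mod 113: γ_0=61, γ_1=78, γ_2=109, γ_3=6, γ_4=104, γ_5=70, γ_6=8, γ_7=101, γ_8=18, γ_9=86 (in table at j=3).
x = i·n + j = 9·11 + 3 = 102.
Check: 110^102 ≡ 61 (mod 113).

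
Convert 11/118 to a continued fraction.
[0; 10, 1, 2, 1, 2]

Euclidean algorithm steps:
11 = 0 × 118 + 11
118 = 10 × 11 + 8
11 = 1 × 8 + 3
8 = 2 × 3 + 2
3 = 1 × 2 + 1
2 = 2 × 1 + 0
Continued fraction: [0; 10, 1, 2, 1, 2]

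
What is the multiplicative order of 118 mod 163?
81

163 is prime, so ord(118) divides φ(163) = 162.
Divisors of 162: 1, 2, 3, 6, 9, 18, 27, 54, 81, 162.
Repeated squaring: 118^1 ≡ 118, 118^2 ≡ 69, 118^4 ≡ 34, 118^8 ≡ 15, 118^16 ≡ 62, 118^32 ≡ 95, 118^64 ≡ 60, 118^128 ≡ 14 (mod 163).
Test 118^d mod 163 for each divisor d in increasing order:
118^1 ≡ 118
118^2 ≡ 69
118^3 = 118^2·118^1 ≡ 155
118^6 = 118^4·118^2 ≡ 64
118^9 = 118^8·118^1 ≡ 140
118^18 = 118^16·118^2 ≡ 40
118^27 = 118^16·118^8·118^2·118^1 ≡ 58
118^54 = 118^32·118^16·118^4·118^2 ≡ 104
118^81 = 118^64·118^16·118^1 ≡ 1  ← first divisor giving 1
The order is 81.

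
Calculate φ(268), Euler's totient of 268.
132

268 = 2^2 × 67
φ(n) = n × ∏(1 - 1/p) for each prime p dividing n
φ(268) = 268 × (1 - 1/2) × (1 - 1/67) = 132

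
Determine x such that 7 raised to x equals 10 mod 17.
9

Baby-step giant-step with step n = ⌈√17⌉ = 5.
Baby steps 7^j mod 17 (j:value) for j=0..4: 0:1, 1:7, 2:15, 3:3, 4:4.
Giant-step multiplier: 7^(-5) ≡ 7^(16-5) = 7^11 ≡ 14 (mod 17).
Giant steps γ_i = 10·14^i mod 17: γ_0=10, γ_1=4 (in table at j=4).
x = i·n + j = 1·5 + 4 = 9.
Check: 7^9 ≡ 10 (mod 17).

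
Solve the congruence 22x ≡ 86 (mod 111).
x ≡ 14 (mod 111)

gcd(22, 111) = 1, which divides 86, so solutions exist.
Find 22^(-1) mod 111 by the extended Euclidean algorithm:
111 = 5 × 22 + 1  ⟹  1 = (1)·111 + (-5)·22
So (-5)·22 ≡ 1 (mod 111), i.e. 22^(-1) ≡ -5 ≡ 106 (mod 111).
x ≡ 106 × 86 = 9116 ≡ 14 (mod 111).
Check: 22 × 14 = 308 ≡ 86 (mod 111).
Unique solution: x ≡ 14 (mod 111)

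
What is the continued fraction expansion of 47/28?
[1; 1, 2, 9]

Euclidean algorithm steps:
47 = 1 × 28 + 19
28 = 1 × 19 + 9
19 = 2 × 9 + 1
9 = 9 × 1 + 0
Continued fraction: [1; 1, 2, 9]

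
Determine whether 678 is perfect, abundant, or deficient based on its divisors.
abundant

Proper divisors of 678: sum = 1 + 2 + 3 + 6 + 113 + 226 + 339 = 690
Since 690 > 678, 678 is abundant.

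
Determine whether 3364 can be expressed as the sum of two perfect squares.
0² + 58² (a=0, b=58)

Factorization: 3364 = 2^2 × 29^2
By Fermat: n is sum of two squares iff every prime p ≡ 3 (mod 4) appears to even power.
All primes ≡ 3 (mod 4) appear to even power.
Search a = 0, 1, 2, … for 3364 - a² a perfect square: first hit at a = 0: 3364 - 0 = 3364 = 58².
3364 = 0² + 58² = 0 + 3364 ✓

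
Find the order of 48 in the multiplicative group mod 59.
29

59 is prime, so ord(48) divides φ(59) = 58.
Divisors of 58: 1, 2, 29, 58.
Repeated squaring: 48^1 ≡ 48, 48^2 ≡ 3, 48^4 ≡ 9, 48^8 ≡ 22, 48^16 ≡ 12, 48^32 ≡ 26 (mod 59).
Test 48^d mod 59 for each divisor d in increasing order:
48^1 ≡ 48
48^2 ≡ 3
48^29 = 48^16·48^8·48^4·48^1 ≡ 1  ← first divisor giving 1
The order is 29.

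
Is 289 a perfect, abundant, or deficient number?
deficient

Proper divisors of 289: sum = 1 + 17 = 18
Since 18 < 289, 289 is deficient.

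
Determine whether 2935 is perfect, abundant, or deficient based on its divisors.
deficient

Proper divisors of 2935: sum = 1 + 5 + 587 = 593
Since 593 < 2935, 2935 is deficient.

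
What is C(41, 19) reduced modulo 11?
3

Using Lucas' theorem:
Write n=41 and k=19 in base 11:
n in base 11: [3, 8]
k in base 11: [1, 8]
C(41,19) mod 11 = ∏ C(n_i, k_i) mod 11
Digit binomials (mod 11): C(3,1) = 3; C(8,8) = 1
Product: 3 × 1 = 3 ≡ 3 (mod 11)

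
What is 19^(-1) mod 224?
59

gcd(19, 224) = 1, so the inverse exists.
Extended Euclidean algorithm on (224, 19):
224 = 11 × 19 + 15  ⟹  15 = (1)·224 + (-11)·19
19 = 1 × 15 + 4  ⟹  4 = (-1)·224 + (12)·19
15 = 3 × 4 + 3  ⟹  3 = (4)·224 + (-47)·19
4 = 1 × 3 + 1  ⟹  1 = (-5)·224 + (59)·19
So (59)·19 ≡ 1 (mod 224), i.e. 19^(-1) ≡ 59 (mod 224).
Check: 19 × 59 = 1121 ≡ 1 (mod 224)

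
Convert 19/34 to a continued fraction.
[0; 1, 1, 3, 1, 3]

Euclidean algorithm steps:
19 = 0 × 34 + 19
34 = 1 × 19 + 15
19 = 1 × 15 + 4
15 = 3 × 4 + 3
4 = 1 × 3 + 1
3 = 3 × 1 + 0
Continued fraction: [0; 1, 1, 3, 1, 3]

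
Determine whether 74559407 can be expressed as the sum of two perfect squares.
Not possible

Factorization: 74559407 = 13 × 179^3
By Fermat: n is sum of two squares iff every prime p ≡ 3 (mod 4) appears to even power.
Prime(s) ≡ 3 (mod 4) with odd exponent: [(179, 3)]
Therefore 74559407 cannot be expressed as a² + b².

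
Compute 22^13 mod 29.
4

Repeated squaring. Binary of 13 = 1101.
22^1 ≡ 22 (mod 29); 22^2 ≡ 20 (mod 29); 22^4 ≡ 23 (mod 29); 22^8 ≡ 7 (mod 29)
22^13 = 22^1 × 22^4 × 22^8 ≡ 4 (mod 29)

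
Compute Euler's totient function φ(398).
198

398 = 2 × 199
φ(n) = n × ∏(1 - 1/p) for each prime p dividing n
φ(398) = 398 × (1 - 1/2) × (1 - 1/199) = 198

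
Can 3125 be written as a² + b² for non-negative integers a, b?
10² + 55² (a=10, b=55)

Factorization: 3125 = 5^5
By Fermat: n is sum of two squares iff every prime p ≡ 3 (mod 4) appears to even power.
All primes ≡ 3 (mod 4) appear to even power.
Search a = 0, 1, 2, … for 3125 - a² a perfect square: first hit at a = 10: 3125 - 100 = 3025 = 55².
3125 = 10² + 55² = 100 + 3025 ✓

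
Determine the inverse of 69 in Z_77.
48

gcd(69, 77) = 1, so the inverse exists.
Extended Euclidean algorithm on (77, 69):
77 = 1 × 69 + 8  ⟹  8 = (1)·77 + (-1)·69
69 = 8 × 8 + 5  ⟹  5 = (-8)·77 + (9)·69
8 = 1 × 5 + 3  ⟹  3 = (9)·77 + (-10)·69
5 = 1 × 3 + 2  ⟹  2 = (-17)·77 + (19)·69
3 = 1 × 2 + 1  ⟹  1 = (26)·77 + (-29)·69
So (-29)·69 ≡ 1 (mod 77), i.e. 69^(-1) ≡ -29 ≡ 48 (mod 77).
Check: 69 × 48 = 3312 ≡ 1 (mod 77)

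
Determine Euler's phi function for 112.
48

112 = 2^4 × 7
φ(n) = n × ∏(1 - 1/p) for each prime p dividing n
φ(112) = 112 × (1 - 1/2) × (1 - 1/7) = 48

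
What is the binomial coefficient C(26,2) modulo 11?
6

Using Lucas' theorem:
Write n=26 and k=2 in base 11:
n in base 11: [2, 4]
k in base 11: [0, 2]
C(26,2) mod 11 = ∏ C(n_i, k_i) mod 11
Digit binomials (mod 11): C(2,0) = 1; C(4,2) = 6
Product: 1 × 6 = 6 ≡ 6 (mod 11)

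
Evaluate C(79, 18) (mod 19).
0

Using Lucas' theorem:
Write n=79 and k=18 in base 19:
n in base 19: [4, 3]
k in base 19: [0, 18]
C(79,18) mod 19 = ∏ C(n_i, k_i) mod 19
Digit binomials (mod 19): C(4,0) = 1; C(3,18) = 0 (k_i > n_i)
Product: 1 × 0 = 0 ≡ 0 (mod 19)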